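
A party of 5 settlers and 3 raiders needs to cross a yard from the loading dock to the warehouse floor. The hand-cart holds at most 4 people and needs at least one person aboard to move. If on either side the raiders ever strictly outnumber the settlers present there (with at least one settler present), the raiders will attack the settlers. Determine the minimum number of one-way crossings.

Counting alone: each trip to the warehouse floor takes at most 4 across and each return brings at least 1 back, so after t trips out (and t−1 returns) at most 4t − (t−1) of the 8 are across; that first reaches 8 at t = 3, so at least 5 crossings are needed.
The plan below uses exactly 5 crossings, so it is optimal:
1. 2 raiders → the warehouse floor.  (the loading dock: 5S 1R; the warehouse floor: 0S 2R)
2. 1 raider ← the loading dock.  (the loading dock: 5S 2R; the warehouse floor: 0S 1R)
3. 3 settlers and 1 raider → the warehouse floor.  (the loading dock: 2S 1R; the warehouse floor: 3S 2R)
4. 1 raider ← the loading dock.  (the loading dock: 2S 2R; the warehouse floor: 3S 1R)
5. 2 settlers and 2 raiders → the warehouse floor.  (the loading dock: 0S 0R; the warehouse floor: 5S 3R)

5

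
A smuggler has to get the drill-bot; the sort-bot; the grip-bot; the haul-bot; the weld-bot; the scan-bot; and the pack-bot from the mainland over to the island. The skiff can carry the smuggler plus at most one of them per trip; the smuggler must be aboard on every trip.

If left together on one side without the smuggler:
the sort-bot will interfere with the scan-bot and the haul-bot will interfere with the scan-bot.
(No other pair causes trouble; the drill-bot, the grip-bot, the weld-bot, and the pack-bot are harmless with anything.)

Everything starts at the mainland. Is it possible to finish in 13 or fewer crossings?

No

Counting alone: the smuggler can take at most 1 across per trip to the island, so moving all 7 needs at least 7 loaded trips out, with a return between consecutive ones — at least 13 crossings.
The safety rule pushes this higher. Following every safe sequence of crossings, the most of the 7 that can be at the island as the skiff arrives there on crossing 13 is 6 — never all 7.
So the move cannot be finished within 13 crossings. (The shortest complete plan takes 15:)
1. Smuggler goes to the island with the scan-bot.  [the mainland: the drill-bot, the grip-bot, the haul-bot, the pack-bot, the sort-bot, the weld-bot | the island: the scan-bot]
2. Smuggler goes back to the mainland alone.  [the mainland: the drill-bot, the grip-bot, the haul-bot, the pack-bot, the sort-bot, the weld-bot | the island: the scan-bot]
3. Smuggler goes to the island with the drill-bot.  [the mainland: the grip-bot, the haul-bot, the pack-bot, the sort-bot, the weld-bot | the island: the drill-bot, the scan-bot]
4. Smuggler goes back to the mainland alone.  [the mainland: the grip-bot, the haul-bot, the pack-bot, the sort-bot, the weld-bot | the island: the drill-bot, the scan-bot]
5. Smuggler goes to the island with the sort-bot.  [the mainland: the grip-bot, the haul-bot, the pack-bot, the weld-bot | the island: the drill-bot, the scan-bot, the sort-bot]
6. Smuggler goes back to the mainland with the scan-bot.  [the mainland: the grip-bot, the haul-bot, the pack-bot, the scan-bot, the weld-bot | the island: the drill-bot, the sort-bot]
7. Smuggler goes to the island with the haul-bot.  [the mainland: the grip-bot, the pack-bot, the scan-bot, the weld-bot | the island: the drill-bot, the haul-bot, the sort-bot]
8. Smuggler goes back to the mainland alone.  [the mainland: the grip-bot, the pack-bot, the scan-bot, the weld-bot | the island: the drill-bot, the haul-bot, the sort-bot]
9. Smuggler goes to the island with the grip-bot.  [the mainland: the pack-bot, the scan-bot, the weld-bot | the island: the drill-bot, the grip-bot, the haul-bot, the sort-bot]
10. Smuggler goes back to the mainland alone.  [the mainland: the pack-bot, the scan-bot, the weld-bot | the island: the drill-bot, the grip-bot, the haul-bot, the sort-bot]
11. Smuggler goes to the island with the weld-bot.  [the mainland: the pack-bot, the scan-bot | the island: the drill-bot, the grip-bot, the haul-bot, the sort-bot, the weld-bot]
12. Smuggler goes back to the mainland alone.  [the mainland: the pack-bot, the scan-bot | the island: the drill-bot, the grip-bot, the haul-bot, the sort-bot, the weld-bot]
13. Smuggler goes to the island with the pack-bot.  [the mainland: the scan-bot | the island: the drill-bot, the grip-bot, the haul-bot, the pack-bot, the sort-bot, the weld-bot]
14. Smuggler goes back to the mainland alone.  [the mainland: the scan-bot | the island: the drill-bot, the grip-bot, the haul-bot, the pack-bot, the sort-bot, the weld-bot]
15. Smuggler goes to the island with the scan-bot.  [the mainland: — | the island: the drill-bot, the grip-bot, the haul-bot, the pack-bot, the scan-bot, the sort-bot, the weld-bot]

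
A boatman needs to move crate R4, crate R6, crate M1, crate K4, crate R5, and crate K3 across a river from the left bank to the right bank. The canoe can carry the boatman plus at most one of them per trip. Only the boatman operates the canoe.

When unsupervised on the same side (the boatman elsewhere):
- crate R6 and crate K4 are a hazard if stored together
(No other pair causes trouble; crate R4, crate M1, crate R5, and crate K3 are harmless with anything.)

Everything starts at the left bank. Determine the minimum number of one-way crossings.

11

Counting alone: the boatman can take at most 1 across per trip to the right bank, so moving all 6 needs at least 6 loaded trips out, with a return between consecutive ones — at least 11 crossings.
The plan below uses exactly 11 crossings, so it is optimal:
1. Boatman goes to the right bank with crate R6.
2. Boatman goes back to the left bank alone.
3. Boatman goes to the right bank with crate R4.
4. Boatman goes back to the left bank alone.
5. Boatman goes to the right bank with crate M1.
6. Boatman goes back to the left bank alone.
7. Boatman goes to the right bank with crate R5.
8. Boatman goes back to the left bank alone.
9. Boatman goes to the right bank with crate K3.
10. Boatman goes back to the left bank alone.
11. Boatman goes to the right bank with crate K4.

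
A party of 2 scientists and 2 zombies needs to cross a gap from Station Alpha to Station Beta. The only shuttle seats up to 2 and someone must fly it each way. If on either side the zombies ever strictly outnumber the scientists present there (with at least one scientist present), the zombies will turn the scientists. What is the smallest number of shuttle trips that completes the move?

5

Counting alone: each trip to Station Beta takes at most 2 across and each return brings at least 1 back, so after t trips out (and t−1 returns) at most 2t − (t−1) of the 4 are across; that first reaches 4 at t = 3, so at least 5 crossings are needed.
The plan below uses exactly 5 crossings, so it is optimal:
1. 2 zombies → Station Beta.  (Station Alpha: 2S 0Z; Station Beta: 0S 2Z)
2. 1 zombie ← Station Alpha.  (Station Alpha: 2S 1Z; Station Beta: 0S 1Z)
3. 2 scientists → Station Beta.  (Station Alpha: 0S 1Z; Station Beta: 2S 1Z)
4. 1 zombie ← Station Alpha.  (Station Alpha: 0S 2Z; Station Beta: 2S 0Z)
5. 2 zombies → Station Beta.  (Station Alpha: 0S 0Z; Station Beta: 2S 2Z)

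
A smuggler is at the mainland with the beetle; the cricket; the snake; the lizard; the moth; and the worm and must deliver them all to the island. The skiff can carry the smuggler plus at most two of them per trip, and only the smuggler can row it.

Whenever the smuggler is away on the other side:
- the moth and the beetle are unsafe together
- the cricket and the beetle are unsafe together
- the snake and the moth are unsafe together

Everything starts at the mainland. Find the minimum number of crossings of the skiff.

Counting alone: the smuggler can take at most 2 across per trip to the island, so moving all 6 needs at least 3 loaded trips out, with a return between consecutive ones — at least 5 crossings.
The plan below uses exactly 5 crossings, so it is optimal:
1. Smuggler goes to the island with the beetle and the snake.  [the mainland: the cricket, the lizard, the moth, the worm | the island: the beetle, the snake]
2. Smuggler goes back to the mainland alone.  [the mainland: the cricket, the lizard, the moth, the worm | the island: the beetle, the snake]
3. Smuggler goes to the island with the lizard and the worm.  [the mainland: the cricket, the moth | the island: the beetle, the lizard, the snake, the worm]
4. Smuggler goes back to the mainland alone.  [the mainland: the cricket, the moth | the island: the beetle, the lizard, the snake, the worm]
5. Smuggler goes to the island with the cricket and the moth.  [the mainland: — | the island: the beetle, the cricket, the lizard, the moth, the snake, the worm]

5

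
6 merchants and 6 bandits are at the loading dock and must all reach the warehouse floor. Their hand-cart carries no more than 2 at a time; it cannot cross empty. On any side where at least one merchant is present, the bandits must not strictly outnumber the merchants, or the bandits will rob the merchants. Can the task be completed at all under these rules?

No

Following every safe sequence of crossings from the start, the most of the 12 that can be at the warehouse floor as the hand-cart arrives there on crossings 1, 3, 5, 7, 9 is 2, 3, 4, 5, 6 respectively; the best ever achieved is 6 of 12.
From crossing 11 on, no configuration arises that was not already reachable earlier: only 15 distinct safe configurations (who is on which side, and where the hand-cart is) can ever be reached, none of them has everyone across, and every continuation just revisits them. They are: 0 merchants + 0 bandits across (hand-cart back at the start); 0 merchants + 1 bandit across (hand-cart there); 0 merchants + 1 bandit across (hand-cart back at the start); 0 merchants + 2 bandits across (hand-cart there); 0 merchants + 2 bandits across (hand-cart back at the start); 0 merchants + 3 bandits across (hand-cart there); 0 merchants + 3 bandits across (hand-cart back at the start); 0 merchants + 4 bandits across (hand-cart there); 0 merchants + 4 bandits across (hand-cart back at the start); 0 merchants + 5 bandits across (hand-cart there); 0 merchants + 5 bandits across (hand-cart back at the start); 0 merchants + 6 bandits across (hand-cart there); 1 merchant + 1 bandit across (hand-cart there); 1 merchant + 1 bandit across (hand-cart back at the start); 2 merchants + 2 bandits across (hand-cart there). So no valid plan exists.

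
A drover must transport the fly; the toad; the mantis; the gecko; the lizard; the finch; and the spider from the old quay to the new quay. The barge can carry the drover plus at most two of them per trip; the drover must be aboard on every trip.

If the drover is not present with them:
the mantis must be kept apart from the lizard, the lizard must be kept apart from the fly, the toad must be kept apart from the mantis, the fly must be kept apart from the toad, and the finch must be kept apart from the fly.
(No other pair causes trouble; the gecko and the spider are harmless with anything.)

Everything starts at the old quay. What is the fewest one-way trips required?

9

Counting alone: the drover can take at most 2 across per trip to the new quay, so moving all 7 needs at least 4 loaded trips out, with a return between consecutive ones — at least 7 crossings.
The safety rule pushes this higher. Following every safe sequence of crossings, the most of the 7 that can be at the new quay as the barge arrives there on crossing 7 is 6 — never all 7.
So no plan with fewer than 9 crossings exists, and this one achieves 9:
1. Drover goes to the new quay with the fly and the mantis.  [the old quay: the finch, the gecko, the lizard, the spider, the toad | the new quay: the fly, the mantis]
2. Drover goes back to the old quay alone.  [the old quay: the finch, the gecko, the lizard, the spider, the toad | the new quay: the fly, the mantis]
3. Drover goes to the new quay with the toad.  [the old quay: the finch, the gecko, the lizard, the spider | the new quay: the fly, the mantis, the toad]
4. Drover goes back to the old quay with the fly and the mantis.  [the old quay: the finch, the fly, the gecko, the lizard, the mantis, the spider | the new quay: the toad]
5. Drover goes to the new quay with the finch and the lizard.  [the old quay: the fly, the gecko, the mantis, the spider | the new quay: the finch, the lizard, the toad]
6. Drover goes back to the old quay alone.  [the old quay: the fly, the gecko, the mantis, the spider | the new quay: the finch, the lizard, the toad]
7. Drover goes to the new quay with the gecko and the spider.  [the old quay: the fly, the mantis | the new quay: the finch, the gecko, the lizard, the spider, the toad]
8. Drover goes back to the old quay alone.  [the old quay: the fly, the mantis | the new quay: the finch, the gecko, the lizard, the spider, the toad]
9. Drover goes to the new quay with the fly and the mantis.  [the old quay: — | the new quay: the finch, the fly, the gecko, the lizard, the mantis, the spider, the toad]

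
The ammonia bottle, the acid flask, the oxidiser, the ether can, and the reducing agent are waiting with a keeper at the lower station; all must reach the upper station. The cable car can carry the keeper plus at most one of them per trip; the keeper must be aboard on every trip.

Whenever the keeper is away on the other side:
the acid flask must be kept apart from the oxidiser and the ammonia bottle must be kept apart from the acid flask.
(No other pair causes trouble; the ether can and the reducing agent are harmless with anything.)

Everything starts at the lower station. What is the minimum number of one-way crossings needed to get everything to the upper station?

Counting alone: the keeper can take at most 1 across per trip to the upper station, so moving all 5 needs at least 5 loaded trips out, with a return between consecutive ones — at least 9 crossings.
The safety rule pushes this higher. Following every safe sequence of crossings, the most of the 5 that can be at the upper station as the cable car arrives there on crossing 9 is 4 — never all 5.
So no plan with fewer than 11 crossings exists, and this one achieves 11:
1. Keeper goes to the upper station with the acid flask.  [the lower station: the ammonia bottle, the ether can, the oxidiser, the reducing agent | the upper station: the acid flask]
2. Keeper goes back to the lower station alone.  [the lower station: the ammonia bottle, the ether can, the oxidiser, the reducing agent | the upper station: the acid flask]
3. Keeper goes to the upper station with the ammonia bottle.  [the lower station: the ether can, the oxidiser, the reducing agent | the upper station: the acid flask, the ammonia bottle]
4. Keeper goes back to the lower station with the acid flask.  [the lower station: the acid flask, the ether can, the oxidiser, the reducing agent | the upper station: the ammonia bottle]
5. Keeper goes to the upper station with the oxidiser.  [the lower station: the acid flask, the ether can, the reducing agent | the upper station: the ammonia bottle, the oxidiser]
6. Keeper goes back to the lower station alone.  [the lower station: the acid flask, the ether can, the reducing agent | the upper station: the ammonia bottle, the oxidiser]
7. Keeper goes to the upper station with the ether can.  [the lower station: the acid flask, the reducing agent | the upper station: the ammonia bottle, the ether can, the oxidiser]
8. Keeper goes back to the lower station alone.  [the lower station: the acid flask, the reducing agent | the upper station: the ammonia bottle, the ether can, the oxidiser]
9. Keeper goes to the upper station with the reducing agent.  [the lower station: the acid flask | the upper station: the ammonia bottle, the ether can, the oxidiser, the reducing agent]
10. Keeper goes back to the lower station alone.  [the lower station: the acid flask | the upper station: the ammonia bottle, the ether can, the oxidiser, the reducing agent]
11. Keeper goes to the upper station with the acid flask.  [the lower station: — | the upper station: the acid flask, the ammonia bottle, the ether can, the oxidiser, the reducing agent]

11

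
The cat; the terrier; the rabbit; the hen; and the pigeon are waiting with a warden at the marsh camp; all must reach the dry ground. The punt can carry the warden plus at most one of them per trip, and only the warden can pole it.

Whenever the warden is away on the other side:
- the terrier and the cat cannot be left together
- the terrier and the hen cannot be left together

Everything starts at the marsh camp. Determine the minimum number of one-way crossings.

Counting alone: the warden can take at most 1 across per trip to the dry ground, so moving all 5 needs at least 5 loaded trips out, with a return between consecutive ones — at least 9 crossings.
The safety rule pushes this higher. Following every safe sequence of crossings, the most of the 5 that can be at the dry ground as the punt arrives there on crossing 9 is 4 — never all 5.
So no plan with fewer than 11 crossings exists, and this one achieves 11:
1. Warden goes to the dry ground with the terrier.  [the marsh camp: the cat, the hen, the pigeon, the rabbit | the dry ground: the terrier]
2. Warden goes back to the marsh camp alone.  [the marsh camp: the cat, the hen, the pigeon, the rabbit | the dry ground: the terrier]
3. Warden goes to the dry ground with the cat.  [the marsh camp: the hen, the pigeon, the rabbit | the dry ground: the cat, the terrier]
4. Warden goes back to the marsh camp with the terrier.  [the marsh camp: the hen, the pigeon, the rabbit, the terrier | the dry ground: the cat]
5. Warden goes to the dry ground with the hen.  [the marsh camp: the pigeon, the rabbit, the terrier | the dry ground: the cat, the hen]
6. Warden goes back to the marsh camp alone.  [the marsh camp: the pigeon, the rabbit, the terrier | the dry ground: the cat, the hen]
7. Warden goes to the dry ground with the rabbit.  [the marsh camp: the pigeon, the terrier | the dry ground: the cat, the hen, the rabbit]
8. Warden goes back to the marsh camp alone.  [the marsh camp: the pigeon, the terrier | the dry ground: the cat, the hen, the rabbit]
9. Warden goes to the dry ground with the pigeon.  [the marsh camp: the terrier | the dry ground: the cat, the hen, the pigeon, the rabbit]
10. Warden goes back to the marsh camp alone.  [the marsh camp: the terrier | the dry ground: the cat, the hen, the pigeon, the rabbit]
11. Warden goes to the dry ground with the terrier.  [the marsh camp: — | the dry ground: the cat, the hen, the pigeon, the rabbit, the terrier]

11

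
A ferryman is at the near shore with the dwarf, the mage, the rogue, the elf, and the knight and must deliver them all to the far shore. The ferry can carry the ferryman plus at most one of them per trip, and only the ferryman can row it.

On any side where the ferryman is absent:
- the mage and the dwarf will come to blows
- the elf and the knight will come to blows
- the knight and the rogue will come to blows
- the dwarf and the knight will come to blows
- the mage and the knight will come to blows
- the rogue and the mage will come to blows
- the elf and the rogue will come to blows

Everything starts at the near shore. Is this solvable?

No

Whatever the first load, the items left behind include a forbidden pair without the ferryman. No opening move is safe, so no plan exists.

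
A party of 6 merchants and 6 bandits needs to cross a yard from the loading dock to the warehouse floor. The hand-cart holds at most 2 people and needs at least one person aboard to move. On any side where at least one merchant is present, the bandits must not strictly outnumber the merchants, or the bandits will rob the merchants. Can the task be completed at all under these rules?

Following every safe sequence of crossings from the start, the most of the 12 that can be at the warehouse floor as the hand-cart arrives there on crossings 1, 3, 5, 7, 9 is 2, 3, 4, 5, 6 respectively; the best ever achieved is 6 of 12.
From crossing 11 on, no configuration arises that was not already reachable earlier: only 15 distinct safe configurations (who is on which side, and where the hand-cart is) can ever be reached, none of them has everyone across, and every continuation just revisits them. They are: 0 merchants + 0 bandits across (hand-cart back at the start); 0 merchants + 1 bandit across (hand-cart there); 0 merchants + 1 bandit across (hand-cart back at the start); 0 merchants + 2 bandits across (hand-cart there); 0 merchants + 2 bandits across (hand-cart back at the start); 0 merchants + 3 bandits across (hand-cart there); 0 merchants + 3 bandits across (hand-cart back at the start); 0 merchants + 4 bandits across (hand-cart there); 0 merchants + 4 bandits across (hand-cart back at the start); 0 merchants + 5 bandits across (hand-cart there); 0 merchants + 5 bandits across (hand-cart back at the start); 0 merchants + 6 bandits across (hand-cart there); 1 merchant + 1 bandit across (hand-cart there); 1 merchant + 1 bandit across (hand-cart back at the start); 2 merchants + 2 bandits across (hand-cart there). So no valid plan exists.

No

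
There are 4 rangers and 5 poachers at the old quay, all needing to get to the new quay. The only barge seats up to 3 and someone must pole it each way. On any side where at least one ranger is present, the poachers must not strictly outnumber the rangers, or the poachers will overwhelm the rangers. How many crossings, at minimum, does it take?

The poachers already outnumber the rangers at the old quay before anyone moves, so the starting position itself is disallowed.

impossible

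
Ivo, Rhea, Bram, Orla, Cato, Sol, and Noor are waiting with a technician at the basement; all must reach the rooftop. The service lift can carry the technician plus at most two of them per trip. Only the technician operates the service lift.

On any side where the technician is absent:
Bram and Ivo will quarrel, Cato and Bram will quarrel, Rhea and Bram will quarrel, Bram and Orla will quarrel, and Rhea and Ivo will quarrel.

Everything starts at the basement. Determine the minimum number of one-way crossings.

Counting alone: the technician can take at most 2 across per trip to the rooftop, so moving all 7 needs at least 4 loaded trips out, with a return between consecutive ones — at least 7 crossings.
The safety rule pushes this higher. Following every safe sequence of crossings, the most of the 7 that can be at the rooftop as the service lift arrives there on crossings 7, 9 is 5, 6 respectively — never all 7.
So no plan with fewer than 11 crossings exists, and this one achieves 11:
1. Technician goes to the rooftop with Bram and Ivo.  [the basement: Cato, Noor, Orla, Rhea, Sol | the rooftop: Bram, Ivo]
2. Technician goes back to the basement with Ivo.  [the basement: Cato, Ivo, Noor, Orla, Rhea, Sol | the rooftop: Bram]
3. Technician goes to the rooftop with Ivo and Orla.  [the basement: Cato, Noor, Rhea, Sol | the rooftop: Bram, Ivo, Orla]
4. Technician goes back to the basement with Bram.  [the basement: Bram, Cato, Noor, Rhea, Sol | the rooftop: Ivo, Orla]
5. Technician goes to the rooftop with Cato and Rhea.  [the basement: Bram, Noor, Sol | the rooftop: Cato, Ivo, Orla, Rhea]
6. Technician goes back to the basement with Ivo.  [the basement: Bram, Ivo, Noor, Sol | the rooftop: Cato, Orla, Rhea]
7. Technician goes to the rooftop with Ivo and Sol.  [the basement: Bram, Noor | the rooftop: Cato, Ivo, Orla, Rhea, Sol]
8. Technician goes back to the basement with Ivo.  [the basement: Bram, Ivo, Noor | the rooftop: Cato, Orla, Rhea, Sol]
9. Technician goes to the rooftop with Ivo and Noor.  [the basement: Bram | the rooftop: Cato, Ivo, Noor, Orla, Rhea, Sol]
10. Technician goes back to the basement with Ivo.  [the basement: Bram, Ivo | the rooftop: Cato, Noor, Orla, Rhea, Sol]
11. Technician goes to the rooftop with Bram and Ivo.  [the basement: — | the rooftop: Bram, Cato, Ivo, Noor, Orla, Rhea, Sol]

11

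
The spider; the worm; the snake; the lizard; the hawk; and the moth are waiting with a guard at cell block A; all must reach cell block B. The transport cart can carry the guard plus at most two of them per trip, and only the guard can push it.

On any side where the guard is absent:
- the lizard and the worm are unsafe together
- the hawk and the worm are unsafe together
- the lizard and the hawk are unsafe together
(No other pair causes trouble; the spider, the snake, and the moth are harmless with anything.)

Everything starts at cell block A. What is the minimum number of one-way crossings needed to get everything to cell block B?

9

Counting alone: the guard can take at most 2 across per trip to cell block B, so moving all 6 needs at least 3 loaded trips out, with a return between consecutive ones — at least 5 crossings.
The safety rule pushes this higher. Following every safe sequence of crossings, the most of the 6 that can be at cell block B as the transport cart arrives there on crossings 5, 7 is 4, 5 respectively — never all 6.
So no plan with fewer than 9 crossings exists, and this one achieves 9:
1. Guard goes to cell block B with the lizard and the worm.  [cell block A: the hawk, the moth, the snake, the spider | cell block B: the lizard, the worm]
2. Guard goes back to cell block A with the worm.  [cell block A: the hawk, the moth, the snake, the spider, the worm | cell block B: the lizard]
3. Guard goes to cell block B with the spider and the worm.  [cell block A: the hawk, the moth, the snake | cell block B: the lizard, the spider, the worm]
4. Guard goes back to cell block A with the worm.  [cell block A: the hawk, the moth, the snake, the worm | cell block B: the lizard, the spider]
5. Guard goes to cell block B with the snake and the worm.  [cell block A: the hawk, the moth | cell block B: the lizard, the snake, the spider, the worm]
6. Guard goes back to cell block A with the worm.  [cell block A: the hawk, the moth, the worm | cell block B: the lizard, the snake, the spider]
7. Guard goes to cell block B with the moth and the worm.  [cell block A: the hawk | cell block B: the lizard, the moth, the snake, the spider, the worm]
8. Guard goes back to cell block A with the worm.  [cell block A: the hawk, the worm | cell block B: the lizard, the moth, the snake, the spider]
9. Guard goes to cell block B with the hawk and the worm.  [cell block A: — | cell block B: the hawk, the lizard, the moth, the snake, the spider, the worm]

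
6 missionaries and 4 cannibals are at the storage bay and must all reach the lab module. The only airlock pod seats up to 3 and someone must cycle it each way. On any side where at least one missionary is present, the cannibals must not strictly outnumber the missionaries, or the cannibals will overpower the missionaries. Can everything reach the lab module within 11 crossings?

Yes

Yes — this plan uses 9 crossings (≤ 11):
1. 2 cannibals → the lab module.  (the storage bay: 6M 2C; the lab module: 0M 2C)
2. 1 cannibal ← the storage bay.  (the storage bay: 6M 3C; the lab module: 0M 1C)
3. 3 cannibals → the lab module.  (the storage bay: 6M 0C; the lab module: 0M 4C)
4. 1 cannibal ← the storage bay.  (the storage bay: 6M 1C; the lab module: 0M 3C)
5. 3 missionaries → the lab module.  (the storage bay: 3M 1C; the lab module: 3M 3C)
6. 1 cannibal ← the storage bay.  (the storage bay: 3M 2C; the lab module: 3M 2C)
7. 1 missionary and 2 cannibals → the lab module.  (the storage bay: 2M 0C; the lab module: 4M 4C)
8. 1 cannibal ← the storage bay.  (the storage bay: 2M 1C; the lab module: 4M 3C)
9. 2 missionaries and 1 cannibal → the lab module.  (the storage bay: 0M 0C; the lab module: 6M 4C)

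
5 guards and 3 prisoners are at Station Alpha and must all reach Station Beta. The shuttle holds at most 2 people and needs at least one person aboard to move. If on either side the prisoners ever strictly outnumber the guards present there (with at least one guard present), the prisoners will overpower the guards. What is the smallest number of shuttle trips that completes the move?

Counting alone: each trip to Station Beta takes at most 2 across and each return brings at least 1 back, so after t trips out (and t−1 returns) at most 2t − (t−1) of the 8 are across; that first reaches 8 at t = 7, so at least 13 crossings are needed.
The plan below uses exactly 13 crossings, so it is optimal:
1. 2 prisoners → Station Beta.  (Station Alpha: 5G 1P; Station Beta: 0G 2P)
2. 1 prisoner ← Station Alpha.  (Station Alpha: 5G 2P; Station Beta: 0G 1P)
3. 2 prisoners → Station Beta.  (Station Alpha: 5G 0P; Station Beta: 0G 3P)
4. 1 prisoner ← Station Alpha.  (Station Alpha: 5G 1P; Station Beta: 0G 2P)
5. 2 guards → Station Beta.  (Station Alpha: 3G 1P; Station Beta: 2G 2P)
6. 1 prisoner ← Station Alpha.  (Station Alpha: 3G 2P; Station Beta: 2G 1P)
7. 1 guard and 1 prisoner → Station Beta.  (Station Alpha: 2G 1P; Station Beta: 3G 2P)
8. 1 prisoner ← Station Alpha.  (Station Alpha: 2G 2P; Station Beta: 3G 1P)
9. 2 prisoners → Station Beta.  (Station Alpha: 2G 0P; Station Beta: 3G 3P)
10. 1 prisoner ← Station Alpha.  (Station Alpha: 2G 1P; Station Beta: 3G 2P)
11. 1 guard and 1 prisoner → Station Beta.  (Station Alpha: 1G 0P; Station Beta: 4G 3P)
12. 1 prisoner ← Station Alpha.  (Station Alpha: 1G 1P; Station Beta: 4G 2P)
13. 1 guard and 1 prisoner → Station Beta.  (Station Alpha: 0G 0P; Station Beta: 5G 3P)

13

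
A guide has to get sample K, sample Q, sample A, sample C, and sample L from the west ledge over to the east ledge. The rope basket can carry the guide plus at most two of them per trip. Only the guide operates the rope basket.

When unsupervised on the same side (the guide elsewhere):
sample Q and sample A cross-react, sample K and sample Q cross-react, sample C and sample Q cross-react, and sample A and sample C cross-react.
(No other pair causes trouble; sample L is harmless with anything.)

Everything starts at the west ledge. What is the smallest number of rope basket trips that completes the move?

Counting alone: the guide can take at most 2 across per trip to the east ledge, so moving all 5 needs at least 3 loaded trips out, with a return between consecutive ones — at least 5 crossings.
The safety rule pushes this higher. Following every safe sequence of crossings, the most of the 5 that can be at the east ledge as the rope basket arrives there on crossing 5 is 4 — never all 5.
So no plan with fewer than 7 crossings exists, and this one achieves 7:
1. Guide goes to the east ledge with sample A and sample Q.
2. Guide goes back to the west ledge with sample Q.
3. Guide goes to the east ledge with sample K and sample Q.
4. Guide goes back to the west ledge with sample Q.
5. Guide goes to the east ledge with sample L and sample Q.
6. Guide goes back to the west ledge with sample Q.
7. Guide goes to the east ledge with sample C and sample Q.

7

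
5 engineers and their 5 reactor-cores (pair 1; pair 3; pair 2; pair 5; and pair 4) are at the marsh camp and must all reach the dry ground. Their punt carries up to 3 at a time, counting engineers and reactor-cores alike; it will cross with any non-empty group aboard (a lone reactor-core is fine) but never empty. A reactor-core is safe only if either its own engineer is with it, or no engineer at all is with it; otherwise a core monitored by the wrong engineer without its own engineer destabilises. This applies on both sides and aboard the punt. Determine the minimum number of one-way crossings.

Counting alone: each trip to the dry ground takes at most 3 across and each return brings at least 1 back, so after t trips out (and t−1 returns) at most 3t − (t−1) of the 10 are across; that first reaches 10 at t = 5, so at least 9 crossings are needed.
The safety rule pushes this higher. Following every safe sequence of crossings, the most of the 10 that can be at the dry ground as the punt arrives there on crossing 9 is 9 — never all 10.
So no plan with fewer than 11 crossings exists, and this one achieves 11:
1. engineer 1 and reactor-core 1 cross → the dry ground.
2. engineer 1 crosses ← the marsh camp.
3. reactor-core 2, reactor-core 3, and reactor-core 5 cross → the dry ground.
4. reactor-core 1 crosses ← the marsh camp.
5. engineer 2, engineer 3, and engineer 5 cross → the dry ground.
6. engineer 3 and reactor-core 3 cross ← the marsh camp.
7. engineer 1, engineer 3, and engineer 4 cross → the dry ground.
8. reactor-core 2 crosses ← the marsh camp.
9. reactor-core 1 and reactor-core 3 cross → the dry ground.
10. reactor-core 1 crosses ← the marsh camp.
11. reactor-core 1, reactor-core 2, and reactor-core 4 cross → the dry ground.

11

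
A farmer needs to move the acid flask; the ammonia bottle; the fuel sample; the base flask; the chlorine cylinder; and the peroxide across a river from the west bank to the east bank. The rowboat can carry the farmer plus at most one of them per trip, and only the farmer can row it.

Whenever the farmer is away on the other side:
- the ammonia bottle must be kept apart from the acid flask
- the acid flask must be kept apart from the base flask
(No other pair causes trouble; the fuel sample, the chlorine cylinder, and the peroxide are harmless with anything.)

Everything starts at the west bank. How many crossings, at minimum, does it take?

13

Counting alone: the farmer can take at most 1 across per trip to the east bank, so moving all 6 needs at least 6 loaded trips out, with a return between consecutive ones — at least 11 crossings.
The safety rule pushes this higher. Following every safe sequence of crossings, the most of the 6 that can be at the east bank as the rowboat arrives there on crossing 11 is 5 — never all 6.
So no plan with fewer than 13 crossings exists, and this one achieves 13:
1. Farmer goes to the east bank with the acid flask.
2. Farmer goes back to the west bank alone.
3. Farmer goes to the east bank with the ammonia bottle.
4. Farmer goes back to the west bank with the acid flask.
5. Farmer goes to the east bank with the base flask.
6. Farmer goes back to the west bank alone.
7. Farmer goes to the east bank with the fuel sample.
8. Farmer goes back to the west bank alone.
9. Farmer goes to the east bank with the chlorine cylinder.
10. Farmer goes back to the west bank alone.
11. Farmer goes to the east bank with the peroxide.
12. Farmer goes back to the west bank alone.
13. Farmer goes to the east bank with the acid flask.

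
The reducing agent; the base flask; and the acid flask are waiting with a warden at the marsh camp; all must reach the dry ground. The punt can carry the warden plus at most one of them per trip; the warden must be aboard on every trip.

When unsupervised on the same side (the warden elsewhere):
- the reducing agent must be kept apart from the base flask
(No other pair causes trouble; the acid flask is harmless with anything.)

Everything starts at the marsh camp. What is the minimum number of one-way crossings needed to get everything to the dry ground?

5

Counting alone: the warden can take at most 1 across per trip to the dry ground, so moving all 3 needs at least 3 loaded trips out, with a return between consecutive ones — at least 5 crossings.
The plan below uses exactly 5 crossings, so it is optimal:
1. Warden goes to the dry ground with the reducing agent.
2. Warden goes back to the marsh camp alone.
3. Warden goes to the dry ground with the acid flask.
4. Warden goes back to the marsh camp alone.
5. Warden goes to the dry ground with the base flask.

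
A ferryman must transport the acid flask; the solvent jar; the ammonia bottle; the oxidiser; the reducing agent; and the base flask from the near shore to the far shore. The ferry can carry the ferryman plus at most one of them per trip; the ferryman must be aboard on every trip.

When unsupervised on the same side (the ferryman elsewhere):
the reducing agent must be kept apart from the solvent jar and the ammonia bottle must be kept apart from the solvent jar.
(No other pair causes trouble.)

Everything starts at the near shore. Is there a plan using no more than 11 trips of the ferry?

No

Counting alone: the ferryman can take at most 1 across per trip to the far shore, so moving all 6 needs at least 6 loaded trips out, with a return between consecutive ones — at least 11 crossings.
The safety rule pushes this higher. Following every safe sequence of crossings, the most of the 6 that can be at the far shore as the ferry arrives there on crossing 11 is 5 — never all 6.
So the move cannot be finished within 11 crossings. (The shortest complete plan takes 13:)
1. Ferryman goes to the far shore with the solvent jar.  [the near shore: the acid flask, the ammonia bottle, the base flask, the oxidiser, the reducing agent | the far shore: the solvent jar]
2. Ferryman goes back to the near shore alone.  [the near shore: the acid flask, the ammonia bottle, the base flask, the oxidiser, the reducing agent | the far shore: the solvent jar]
3. Ferryman goes to the far shore with the acid flask.  [the near shore: the ammonia bottle, the base flask, the oxidiser, the reducing agent | the far shore: the acid flask, the solvent jar]
4. Ferryman goes back to the near shore alone.  [the near shore: the ammonia bottle, the base flask, the oxidiser, the reducing agent | the far shore: the acid flask, the solvent jar]
5. Ferryman goes to the far shore with the ammonia bottle.  [the near shore: the base flask, the oxidiser, the reducing agent | the far shore: the acid flask, the ammonia bottle, the solvent jar]
6. Ferryman goes back to the near shore with the solvent jar.  [the near shore: the base flask, the oxidiser, the reducing agent, the solvent jar | the far shore: the acid flask, the ammonia bottle]
7. Ferryman goes to the far shore with the reducing agent.  [the near shore: the base flask, the oxidiser, the solvent jar | the far shore: the acid flask, the ammonia bottle, the reducing agent]
8. Ferryman goes back to the near shore alone.  [the near shore: the base flask, the oxidiser, the solvent jar | the far shore: the acid flask, the ammonia bottle, the reducing agent]
9. Ferryman goes to the far shore with the oxidiser.  [the near shore: the base flask, the solvent jar | the far shore: the acid flask, the ammonia bottle, the oxidiser, the reducing agent]
10. Ferryman goes back to the near shore alone.  [the near shore: the base flask, the solvent jar | the far shore: the acid flask, the ammonia bottle, the oxidiser, the reducing agent]
11. Ferryman goes to the far shore with the base flask.  [the near shore: the solvent jar | the far shore: the acid flask, the ammonia bottle, the base flask, the oxidiser, the reducing agent]
12. Ferryman goes back to the near shore alone.  [the near shore: the solvent jar | the far shore: the acid flask, the ammonia bottle, the base flask, the oxidiser, the reducing agent]
13. Ferryman goes to the far shore with the solvent jar.  [the near shore: — | the far shore: the acid flask, the ammonia bottle, the base flask, the oxidiser, the reducing agent, the solvent jar]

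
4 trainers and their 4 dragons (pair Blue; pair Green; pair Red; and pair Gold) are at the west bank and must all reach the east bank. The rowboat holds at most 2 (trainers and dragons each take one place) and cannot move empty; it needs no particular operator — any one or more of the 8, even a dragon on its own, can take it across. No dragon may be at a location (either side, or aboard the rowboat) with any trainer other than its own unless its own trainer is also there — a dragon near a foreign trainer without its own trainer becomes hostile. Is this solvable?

No

Following every safe sequence of crossings from the start, the most of the 8 that can be at the east bank as the rowboat arrives there on crossings 1, 3, 5 is 2, 3, 4 respectively; the best ever achieved is 4 of 8.
From crossing 7 on, no configuration arises that was not already reachable earlier: only 44 distinct safe configurations (who is on which side, and where the rowboat is) can ever be reached, none of them has everyone across, and every continuation just revisits them. So no valid plan exists.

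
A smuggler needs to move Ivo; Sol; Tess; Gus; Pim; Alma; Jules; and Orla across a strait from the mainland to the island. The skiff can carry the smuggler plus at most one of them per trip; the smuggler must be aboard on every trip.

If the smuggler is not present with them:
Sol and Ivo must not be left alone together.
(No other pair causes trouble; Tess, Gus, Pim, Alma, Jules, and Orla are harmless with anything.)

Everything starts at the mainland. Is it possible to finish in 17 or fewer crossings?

Yes

Yes — this plan uses 15 crossings (≤ 17):
1. Smuggler goes to the island with Ivo.  [the mainland: Alma, Gus, Jules, Orla, Pim, Sol, Tess | the island: Ivo]
2. Smuggler goes back to the mainland alone.  [the mainland: Alma, Gus, Jules, Orla, Pim, Sol, Tess | the island: Ivo]
3. Smuggler goes to the island with Tess.  [the mainland: Alma, Gus, Jules, Orla, Pim, Sol | the island: Ivo, Tess]
4. Smuggler goes back to the mainland alone.  [the mainland: Alma, Gus, Jules, Orla, Pim, Sol | the island: Ivo, Tess]
5. Smuggler goes to the island with Gus.  [the mainland: Alma, Jules, Orla, Pim, Sol | the island: Gus, Ivo, Tess]
6. Smuggler goes back to the mainland alone.  [the mainland: Alma, Jules, Orla, Pim, Sol | the island: Gus, Ivo, Tess]
7. Smuggler goes to the island with Pim.  [the mainland: Alma, Jules, Orla, Sol | the island: Gus, Ivo, Pim, Tess]
8. Smuggler goes back to the mainland alone.  [the mainland: Alma, Jules, Orla, Sol | the island: Gus, Ivo, Pim, Tess]
9. Smuggler goes to the island with Alma.  [the mainland: Jules, Orla, Sol | the island: Alma, Gus, Ivo, Pim, Tess]
10. Smuggler goes back to the mainland alone.  [the mainland: Jules, Orla, Sol | the island: Alma, Gus, Ivo, Pim, Tess]
11. Smuggler goes to the island with Jules.  [the mainland: Orla, Sol | the island: Alma, Gus, Ivo, Jules, Pim, Tess]
12. Smuggler goes back to the mainland alone.  [the mainland: Orla, Sol | the island: Alma, Gus, Ivo, Jules, Pim, Tess]
13. Smuggler goes to the island with Orla.  [the mainland: Sol | the island: Alma, Gus, Ivo, Jules, Orla, Pim, Tess]
14. Smuggler goes back to the mainland alone.  [the mainland: Sol | the island: Alma, Gus, Ivo, Jules, Orla, Pim, Tess]
15. Smuggler goes to the island with Sol.  [the mainland: — | the island: Alma, Gus, Ivo, Jules, Orla, Pim, Sol, Tess]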